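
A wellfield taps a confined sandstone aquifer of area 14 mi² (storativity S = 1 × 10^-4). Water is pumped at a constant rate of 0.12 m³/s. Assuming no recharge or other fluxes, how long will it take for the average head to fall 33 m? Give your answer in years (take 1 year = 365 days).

A = 14 mi² = 3.626 × 10^7 m²
ΔV = S × A × Δh = 1 × 10^-4 × 3.626 × 10^7 × 33 = 1.197 × 10^5 m³
Q = 0.12 m³/s = 10370 m³/d
t = ΔV / Q = 1.197 × 10^5 m³ / 10370 m³/d = 11.54 d
t = 11.54 d ≈ 0.03162 years

t ≈ 0.0316 years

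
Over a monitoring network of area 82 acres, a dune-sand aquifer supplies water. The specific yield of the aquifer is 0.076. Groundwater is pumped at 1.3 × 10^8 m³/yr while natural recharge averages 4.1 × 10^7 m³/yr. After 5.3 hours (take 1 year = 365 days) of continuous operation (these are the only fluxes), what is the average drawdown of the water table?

A = 82 acres = 3.318 × 10^5 m²
Net abstraction = 1.3 × 10^8 − 4.1 × 10^7 = 8.9 × 10^7 m³/yr
Q_net = 8.9 × 10^7 m³/yr = 2.438 × 10^5 m³/d
t = 5.3 hours = 0.2208 d
ΔV = Q × t = 2.438 × 10^5 m³/d × 0.2208 d = 53850 m³
Δh = ΔV / (Sy × A) = 53850 / (0.076 × 3.318 × 10^5) = 2.135 m

Δh ≈ 2.14 m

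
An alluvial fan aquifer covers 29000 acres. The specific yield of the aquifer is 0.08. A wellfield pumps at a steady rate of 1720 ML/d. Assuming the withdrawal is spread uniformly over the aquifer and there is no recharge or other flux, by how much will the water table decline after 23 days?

A = 29000 acres = 1.174 × 10^8 m²
Q = 1720 ML/d = 1.72 × 10^6 m³/d
ΔV = Q × t = 1.72 × 10^6 m³/d × 23 d = 3.956 × 10^7 m³
Δh = ΔV / (Sy × A) = 3.956 × 10^7 / (0.08 × 1.174 × 10^8) = 4.214 m

Δh ≈ 4.21 m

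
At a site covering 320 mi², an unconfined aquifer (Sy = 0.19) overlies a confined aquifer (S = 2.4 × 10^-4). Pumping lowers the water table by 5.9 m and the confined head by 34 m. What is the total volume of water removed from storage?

A = 320 mi² = 8.288 × 10^8 m²
Unconfined: ΔV_u = Sy × A × Δh_u = 0.19 × 8.288 × 10^8 × 5.9 = 9.291 × 10^8 m³
Confined: ΔV_c = S × A × Δh_c = 2.4 × 10^-4 × 8.288 × 10^8 × 34 = 6.763 × 10^6 m³
Total ΔV = 9.291 × 10^8 + 6.763 × 10^6 = 9.358 × 10^8 m³

ΔV ≈ 9.36 × 10^8 m³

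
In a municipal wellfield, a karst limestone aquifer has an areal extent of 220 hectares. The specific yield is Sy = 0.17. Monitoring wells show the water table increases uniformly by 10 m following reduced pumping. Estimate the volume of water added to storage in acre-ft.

ΔV ≈ 3030 acre-ft

A = 220 hectares = 2.2 × 10^6 m²
ΔV = Sy × A × Δh = 0.17 × 2.2 × 10^6 m² × 10 m = 3.74 × 10^6 m³
ΔV = 3.74 × 10^6 m³ = 3032 acre-ft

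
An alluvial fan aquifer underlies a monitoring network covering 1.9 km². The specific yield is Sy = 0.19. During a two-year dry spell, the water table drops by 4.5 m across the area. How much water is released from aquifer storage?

A = 1.9 km² = 1.9 × 10^6 m²
ΔV = Sy × A × Δh = 0.19 × 1.9 × 10^6 m² × 4.5 m = 1.625 × 10^6 m³

ΔV ≈ 1.62 × 10^6 m³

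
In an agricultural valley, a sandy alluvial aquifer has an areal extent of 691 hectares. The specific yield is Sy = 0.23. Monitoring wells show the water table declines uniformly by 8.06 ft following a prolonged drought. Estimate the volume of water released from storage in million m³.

A = 691 hectares = 6.91 × 10^6 m²
Δh = 8.06 ft = 2.457 m
ΔV = Sy × A × Δh = 0.23 × 6.91 × 10^6 m² × 2.457 m = 3.904 × 10^6 m³
ΔV = 3.904 × 10^6 m³ = 3.904 million m³

ΔV ≈ 3.9 million m³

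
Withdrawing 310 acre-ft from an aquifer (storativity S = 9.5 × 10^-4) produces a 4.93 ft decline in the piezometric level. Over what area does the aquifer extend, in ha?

Δh = 4.93 ft = 1.503 m
ΔV = 310 acre-ft = 3.824 × 10^5 m³
A = ΔV / (S × Δh) = 3.824 × 10^5 / (9.5 × 10^-4 × 1.503) = 2.679 × 10^8 m²
A = 2.679 × 10^8 m² = 26790 ha

A ≈ 26800 ha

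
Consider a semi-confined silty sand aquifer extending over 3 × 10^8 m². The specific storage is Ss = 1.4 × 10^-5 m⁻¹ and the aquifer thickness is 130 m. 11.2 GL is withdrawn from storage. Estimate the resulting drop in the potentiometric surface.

S = Ss × b = 1.4 × 10^-5 m⁻¹ × 130 m = 1.82 × 10^-3
ΔV = 11.2 GL = 1.12 × 10^7 m³
Δh = ΔV / (S × A) = 1.12 × 10^7 m³ / (0.00182 × 3 × 10^8 m²) = 20.51 m

Δh ≈ 20.5 m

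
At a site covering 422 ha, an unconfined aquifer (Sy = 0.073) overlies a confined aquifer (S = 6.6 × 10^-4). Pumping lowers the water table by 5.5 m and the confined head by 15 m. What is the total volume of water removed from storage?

A = 422 ha = 4.22 × 10^6 m²
Unconfined: ΔV_u = Sy × A × Δh_u = 0.073 × 4.22 × 10^6 × 5.5 = 1.694 × 10^6 m³
Confined: ΔV_c = S × A × Δh_c = 6.6 × 10^-4 × 4.22 × 10^6 × 15 = 41780 m³
Total ΔV = 1.694 × 10^6 + 41780 = 1.736 × 10^6 m³

ΔV ≈ 1.74 × 10^6 m³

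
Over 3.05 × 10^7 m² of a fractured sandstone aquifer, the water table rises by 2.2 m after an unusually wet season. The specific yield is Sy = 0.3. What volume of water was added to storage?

ΔV = Sy × A × Δh = 0.3 × 3.05 × 10^7 m² × 2.2 m = 2.013 × 10^7 m³

ΔV ≈ 2.01 × 10^7 m³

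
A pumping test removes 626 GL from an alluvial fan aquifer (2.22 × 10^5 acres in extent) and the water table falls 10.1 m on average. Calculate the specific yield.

A = 2.22 × 10^5 acres = 8.984 × 10^8 m²
ΔV = 626 GL = 6.26 × 10^8 m³
Sy = ΔV / (A × Δh) = 6.26 × 10^8 m³ / (8.984 × 10^8 m² × 10.1 m) = 0.06899

Sy ≈ 0.069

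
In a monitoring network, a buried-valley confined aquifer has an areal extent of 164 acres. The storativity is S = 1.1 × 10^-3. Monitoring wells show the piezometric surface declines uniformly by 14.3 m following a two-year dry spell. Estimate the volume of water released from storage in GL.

ΔV ≈ 0.0104 GL

A = 164 acres = 6.637 × 10^5 m²
ΔV = S × A × Δh = 0.0011 × 6.637 × 10^5 m² × 14.3 m = 10440 m³
ΔV = 10440 m³ = 0.01044 GL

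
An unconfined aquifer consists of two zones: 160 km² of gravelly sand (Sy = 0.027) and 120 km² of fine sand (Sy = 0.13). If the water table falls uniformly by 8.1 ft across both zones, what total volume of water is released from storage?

ΔV ≈ 4.92 × 10^7 m³

A₁ = 160 km² = 1.6 × 10^8 m²; A₂ = 120 km² = 1.2 × 10^8 m²
Δh = 8.1 ft = 2.469 m
ΔV₁ = 0.027 × 1.6 × 10^8 × 2.469 = 1.067 × 10^7 m³
ΔV₂ = 0.13 × 1.2 × 10^8 × 2.469 = 3.851 × 10^7 m³
ΔV = ΔV₁ + ΔV₂ = 4.918 × 10^7 m³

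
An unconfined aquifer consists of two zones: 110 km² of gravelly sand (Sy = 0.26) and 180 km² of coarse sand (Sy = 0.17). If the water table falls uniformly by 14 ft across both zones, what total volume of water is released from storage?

ΔV ≈ 2.53 × 10^8 m³

A₁ = 110 km² = 1.1 × 10^8 m²; A₂ = 180 km² = 1.8 × 10^8 m²
Δh = 14 ft = 4.267 m
ΔV₁ = 0.26 × 1.1 × 10^8 × 4.267 = 1.22 × 10^8 m³
ΔV₂ = 0.17 × 1.8 × 10^8 × 4.267 = 1.306 × 10^8 m³
ΔV = ΔV₁ + ΔV₂ = 2.526 × 10^8 m³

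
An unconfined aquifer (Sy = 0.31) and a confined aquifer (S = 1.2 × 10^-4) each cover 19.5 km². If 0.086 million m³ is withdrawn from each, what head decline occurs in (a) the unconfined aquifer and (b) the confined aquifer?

Δh_u ≈ 0.0142 m; Δh_c ≈ 36.8 m

A = 19.5 km² = 1.95 × 10^7 m²
ΔV = 0.086 million m³ = 86000 m³
Unconfined: Δh_u = ΔV/(Sy·A) = 86000/(0.31 × 1.95 × 10^7) = 0.01423 m
Confined: Δh_c = ΔV/(S·A) = 86000/(1.2 × 10^-4 × 1.95 × 10^7) = 36.75 m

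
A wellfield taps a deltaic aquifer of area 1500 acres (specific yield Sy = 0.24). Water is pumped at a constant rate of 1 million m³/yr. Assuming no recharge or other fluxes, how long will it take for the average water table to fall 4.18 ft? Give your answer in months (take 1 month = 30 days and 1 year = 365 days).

t ≈ 22.6 months

A = 1500 acres = 6.07 × 10^6 m²
Δh = 4.18 ft = 1.274 m
ΔV = Sy × A × Δh = 0.24 × 6.07 × 10^6 × 1.274 = 1.856 × 10^6 m³
Q = 1 million m³/yr = 2740 m³/d
t = ΔV / Q = 1.856 × 10^6 m³ / 2740 m³/d = 677.5 d
t = 677.5 d ≈ 22.58 months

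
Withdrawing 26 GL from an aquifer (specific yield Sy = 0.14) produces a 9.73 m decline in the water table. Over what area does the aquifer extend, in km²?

A ≈ 19.1 km²

ΔV = 26 GL = 2.6 × 10^7 m³
A = ΔV / (Sy × Δh) = 2.6 × 10^7 / (0.14 × 9.73) = 1.909 × 10^7 m²
A = 1.909 × 10^7 m² = 19.09 km²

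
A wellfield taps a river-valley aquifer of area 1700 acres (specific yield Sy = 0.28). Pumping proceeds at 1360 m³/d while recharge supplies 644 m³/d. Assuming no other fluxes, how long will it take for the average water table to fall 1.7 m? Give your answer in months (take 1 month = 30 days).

t ≈ 152 months

A = 1700 acres = 6.88 × 10^6 m²
ΔV = Sy × A × Δh = 0.28 × 6.88 × 10^6 × 1.7 = 3.275 × 10^6 m³
Net withdrawal = 1360 − 644 = 716 m³/d
t = ΔV / Q = 3.275 × 10^6 m³ / 716 m³/d = 4574 d
t = 4574 d ≈ 152.5 months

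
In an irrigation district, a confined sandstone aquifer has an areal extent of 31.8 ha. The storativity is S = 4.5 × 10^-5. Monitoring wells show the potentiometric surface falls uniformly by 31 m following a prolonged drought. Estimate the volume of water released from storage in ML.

ΔV ≈ 0.444 ML

A = 31.8 ha = 3.18 × 10^5 m²
ΔV = S × A × Δh = 4.5 × 10^-5 × 3.18 × 10^5 m² × 31 m = 443.6 m³
ΔV = 443.6 m³ = 0.4436 ML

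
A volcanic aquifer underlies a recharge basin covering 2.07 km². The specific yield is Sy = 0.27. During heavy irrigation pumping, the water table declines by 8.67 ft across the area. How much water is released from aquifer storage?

A = 2.07 km² = 2.07 × 10^6 m²
Δh = 8.67 ft = 2.643 m
ΔV = Sy × A × Δh = 0.27 × 2.07 × 10^6 m² × 2.643 m = 1.477 × 10^6 m³

ΔV ≈ 1.48 × 10^6 m³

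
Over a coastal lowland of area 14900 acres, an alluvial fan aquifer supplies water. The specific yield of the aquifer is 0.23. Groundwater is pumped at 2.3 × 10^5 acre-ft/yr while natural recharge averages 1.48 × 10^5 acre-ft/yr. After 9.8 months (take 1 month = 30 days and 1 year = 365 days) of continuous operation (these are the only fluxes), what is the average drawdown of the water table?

Δh ≈ 5.87 m

A = 14900 acres = 6.03 × 10^7 m²
Net abstraction = 2.3 × 10^5 − 1.48 × 10^5 = 82000 acre-ft/yr
Q_net = 82000 acre-ft/yr = 2.771 × 10^5 m³/d
t = 9.8 months = 294 d
ΔV = Q × t = 2.771 × 10^5 m³/d × 294 d = 8.147 × 10^7 m³
Δh = ΔV / (Sy × A) = 8.147 × 10^7 / (0.23 × 6.03 × 10^7) = 5.874 m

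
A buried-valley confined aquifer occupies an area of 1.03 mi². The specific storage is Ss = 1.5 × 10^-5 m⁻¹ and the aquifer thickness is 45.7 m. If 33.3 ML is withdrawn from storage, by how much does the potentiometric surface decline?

Δh ≈ 18.2 m

S = Ss × b = 1.5 × 10^-5 m⁻¹ × 45.7 m = 6.855 × 10^-4
A = 1.03 mi² = 2.668 × 10^6 m²
ΔV = 33.3 ML = 33300 m³
Δh = ΔV / (S × A) = 33300 m³ / (6.855 × 10^-4 × 2.668 × 10^6 m²) = 18.21 m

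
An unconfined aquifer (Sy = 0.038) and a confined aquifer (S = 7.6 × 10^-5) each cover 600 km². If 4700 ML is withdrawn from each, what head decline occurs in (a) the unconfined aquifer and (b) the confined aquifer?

Δh_u ≈ 0.206 m; Δh_c ≈ 103 m

A = 600 km² = 6 × 10^8 m²
ΔV = 4700 ML = 4.7 × 10^6 m³
Unconfined: Δh_u = ΔV/(Sy·A) = 4.7 × 10^6/(0.038 × 6 × 10^8) = 0.2061 m
Confined: Δh_c = ΔV/(S·A) = 4.7 × 10^6/(7.6 × 10^-5 × 6 × 10^8) = 103.1 m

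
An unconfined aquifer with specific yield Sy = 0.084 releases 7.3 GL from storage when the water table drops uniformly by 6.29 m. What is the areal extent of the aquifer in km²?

A ≈ 13.8 km²

ΔV = 7.3 GL = 7.3 × 10^6 m³
A = ΔV / (Sy × Δh) = 7.3 × 10^6 / (0.084 × 6.29) = 1.382 × 10^7 m²
A = 1.382 × 10^7 m² = 13.82 km²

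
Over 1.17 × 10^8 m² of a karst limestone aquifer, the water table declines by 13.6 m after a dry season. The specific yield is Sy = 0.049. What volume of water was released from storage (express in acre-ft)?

ΔV = Sy × A × Δh = 0.049 × 1.17 × 10^8 m² × 13.6 m = 7.797 × 10^7 m³
ΔV = 7.797 × 10^7 m³ = 63210 acre-ft

ΔV ≈ 63200 acre-ft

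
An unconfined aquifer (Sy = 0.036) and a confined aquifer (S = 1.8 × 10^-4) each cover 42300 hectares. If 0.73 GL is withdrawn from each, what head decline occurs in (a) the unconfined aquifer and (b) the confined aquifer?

Δh_u ≈ 0.0479 m; Δh_c ≈ 9.59 m

A = 42300 hectares = 4.23 × 10^8 m²
ΔV = 0.73 GL = 7.3 × 10^5 m³
Unconfined: Δh_u = ΔV/(Sy·A) = 7.3 × 10^5/(0.036 × 4.23 × 10^8) = 0.04794 m
Confined: Δh_c = ΔV/(S·A) = 7.3 × 10^5/(1.8 × 10^-4 × 4.23 × 10^8) = 9.588 m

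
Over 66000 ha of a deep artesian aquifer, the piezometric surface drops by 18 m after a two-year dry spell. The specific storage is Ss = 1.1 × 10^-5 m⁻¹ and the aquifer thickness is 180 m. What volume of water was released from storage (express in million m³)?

S = Ss × b = 1.1 × 10^-5 m⁻¹ × 180 m = 1.98 × 10^-3
A = 66000 ha = 6.6 × 10^8 m²
ΔV = S × A × Δh = 0.00198 × 6.6 × 10^8 m² × 18 m = 2.352 × 10^7 m³
ΔV = 2.352 × 10^7 m³ = 23.52 million m³

ΔV ≈ 23.5 million m³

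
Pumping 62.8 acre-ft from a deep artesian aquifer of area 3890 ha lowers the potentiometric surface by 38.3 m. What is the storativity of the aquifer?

A = 3890 ha = 3.89 × 10^7 m²
ΔV = 62.8 acre-ft = 77460 m³
S = ΔV / (A × Δh) = 77460 m³ / (3.89 × 10^7 m² × 38.3 m) = 5.199 × 10^-5

S ≈ 5.2 × 10^-5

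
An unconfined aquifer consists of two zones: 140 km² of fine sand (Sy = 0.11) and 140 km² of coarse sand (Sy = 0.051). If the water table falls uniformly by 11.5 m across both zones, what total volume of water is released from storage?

ΔV ≈ 2.59 × 10^8 m³

A₁ = 140 km² = 1.4 × 10^8 m²; A₂ = 140 km² = 1.4 × 10^8 m²
ΔV₁ = 0.11 × 1.4 × 10^8 × 11.5 = 1.771 × 10^8 m³
ΔV₂ = 0.051 × 1.4 × 10^8 × 11.5 = 8.211 × 10^7 m³
ΔV = ΔV₁ + ΔV₂ = 2.592 × 10^8 m³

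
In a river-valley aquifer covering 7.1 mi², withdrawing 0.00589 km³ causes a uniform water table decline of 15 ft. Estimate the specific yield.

Sy ≈ 0.07

A = 7.1 mi² = 1.839 × 10^7 m²
Δh = 15 ft = 4.572 m
ΔV = 0.00589 km³ = 5.89 × 10^6 m³
Sy = ΔV / (A × Δh) = 5.89 × 10^6 m³ / (1.839 × 10^7 m² × 4.572 m) = 0.07006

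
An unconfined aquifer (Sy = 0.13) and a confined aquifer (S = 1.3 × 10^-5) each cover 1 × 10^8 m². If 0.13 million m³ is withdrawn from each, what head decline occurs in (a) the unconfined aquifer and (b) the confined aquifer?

ΔV = 0.13 million m³ = 1.3 × 10^5 m³
Unconfined: Δh_u = ΔV/(Sy·A) = 1.3 × 10^5/(0.13 × 1 × 10^8) = 0.01 m
Confined: Δh_c = ΔV/(S·A) = 1.3 × 10^5/(1.3 × 10^-5 × 1 × 10^8) = 100 m

Δh_u ≈ 0.01 m; Δh_c ≈ 100 m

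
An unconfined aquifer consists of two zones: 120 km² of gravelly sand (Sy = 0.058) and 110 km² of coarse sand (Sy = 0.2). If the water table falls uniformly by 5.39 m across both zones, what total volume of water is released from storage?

A₁ = 120 km² = 1.2 × 10^8 m²; A₂ = 110 km² = 1.1 × 10^8 m²
ΔV₁ = 0.058 × 1.2 × 10^8 × 5.39 = 3.751 × 10^7 m³
ΔV₂ = 0.2 × 1.1 × 10^8 × 5.39 = 1.186 × 10^8 m³
ΔV = ΔV₁ + ΔV₂ = 1.561 × 10^8 m³

ΔV ≈ 1.56 × 10^8 m³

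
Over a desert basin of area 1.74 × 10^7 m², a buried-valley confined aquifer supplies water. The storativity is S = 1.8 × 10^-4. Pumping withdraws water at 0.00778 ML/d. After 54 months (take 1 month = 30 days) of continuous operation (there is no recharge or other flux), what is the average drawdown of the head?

Q = 0.00778 ML/d = 7.78 m³/d
t = 54 months = 1620 d
ΔV = Q × t = 7.78 m³/d × 1620 d = 12600 m³
Δh = ΔV / (S × A) = 12600 / (1.8 × 10^-4 × 1.74 × 10^7) = 4.024 m

Δh ≈ 4.02 m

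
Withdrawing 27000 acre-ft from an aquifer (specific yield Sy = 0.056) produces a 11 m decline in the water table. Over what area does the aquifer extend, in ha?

A ≈ 5410 ha

ΔV = 27000 acre-ft = 3.33 × 10^7 m³
A = ΔV / (Sy × Δh) = 3.33 × 10^7 / (0.056 × 11) = 5.406 × 10^7 m²
A = 5.406 × 10^7 m² = 5406 ha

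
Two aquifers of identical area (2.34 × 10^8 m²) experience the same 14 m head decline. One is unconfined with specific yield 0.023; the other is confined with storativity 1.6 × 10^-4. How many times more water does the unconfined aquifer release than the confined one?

ΔV_u / ΔV_c ≈ 144

Unconfined: ΔV_u = Sy × A × Δh = 0.023 × 2.34 × 10^8 × 14 = 7.535 × 10^7 m³
Confined: ΔV_c = S × A × Δh = 1.6 × 10^-4 × 2.34 × 10^8 × 14 = 5.242 × 10^5 m³
Ratio = ΔV_u / ΔV_c = Sy / S = 0.023 / 1.6 × 10^-4 = 143.8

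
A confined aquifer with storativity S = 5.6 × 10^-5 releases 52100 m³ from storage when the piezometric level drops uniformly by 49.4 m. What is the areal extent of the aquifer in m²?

A = ΔV / (S × Δh) = 52100 / (5.6 × 10^-5 × 49.4) = 1.883 × 10^7 m²

A ≈ 1.88 × 10^7 m²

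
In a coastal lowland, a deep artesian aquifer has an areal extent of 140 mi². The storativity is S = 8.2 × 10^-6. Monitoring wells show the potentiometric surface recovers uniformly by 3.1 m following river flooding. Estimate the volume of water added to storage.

A = 140 mi² = 3.626 × 10^8 m²
ΔV = S × A × Δh = 8.2 × 10^-6 × 3.626 × 10^8 m² × 3.1 m = 9217 m³

ΔV ≈ 9220 m³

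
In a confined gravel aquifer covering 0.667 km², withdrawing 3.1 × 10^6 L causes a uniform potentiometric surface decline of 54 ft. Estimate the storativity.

S ≈ 2.8 × 10^-4

A = 0.667 km² = 6.67 × 10^5 m²
Δh = 54 ft = 16.46 m
ΔV = 3.1 × 10^6 L = 3100 m³
S = ΔV / (A × Δh) = 3100 m³ / (6.67 × 10^5 m² × 16.46 m) = 2.824 × 10^-4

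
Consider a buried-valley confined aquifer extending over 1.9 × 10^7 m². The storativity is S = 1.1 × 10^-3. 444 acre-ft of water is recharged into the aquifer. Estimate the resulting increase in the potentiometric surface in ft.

Δh ≈ 86 ft

ΔV = 444 acre-ft = 5.477 × 10^5 m³
Δh = ΔV / (S × A) = 5.477 × 10^5 m³ / (0.0011 × 1.9 × 10^7 m²) = 26.2 m
Δh = 26.2 m = 85.97 ft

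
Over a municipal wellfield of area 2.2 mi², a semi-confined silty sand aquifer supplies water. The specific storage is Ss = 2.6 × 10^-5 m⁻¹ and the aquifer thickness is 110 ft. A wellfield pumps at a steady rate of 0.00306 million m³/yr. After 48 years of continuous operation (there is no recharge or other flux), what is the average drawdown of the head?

b = 110 ft = 33.53 m
S = Ss × b = 2.6 × 10^-5 m⁻¹ × 33.53 m = 8.717 × 10^-4
A = 2.2 mi² = 5.698 × 10^6 m²
Q = 0.00306 million m³/yr = 8.384 m³/d
t = 48 years = 17520 d
ΔV = Q × t = 8.384 m³/d × 17520 d = 1.469 × 10^5 m³
Δh = ΔV / (S × A) = 1.469 × 10^5 / (8.717 × 10^-4 × 5.698 × 10^6) = 29.57 m

Δh ≈ 29.6 m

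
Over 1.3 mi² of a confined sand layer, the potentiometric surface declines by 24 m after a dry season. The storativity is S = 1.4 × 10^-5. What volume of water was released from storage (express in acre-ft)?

A = 1.3 mi² = 3.367 × 10^6 m²
ΔV = S × A × Δh = 1.4 × 10^-5 × 3.367 × 10^6 m² × 24 m = 1131 m³
ΔV = 1131 m³ = 0.9172 acre-ft

ΔV ≈ 0.917 acre-ft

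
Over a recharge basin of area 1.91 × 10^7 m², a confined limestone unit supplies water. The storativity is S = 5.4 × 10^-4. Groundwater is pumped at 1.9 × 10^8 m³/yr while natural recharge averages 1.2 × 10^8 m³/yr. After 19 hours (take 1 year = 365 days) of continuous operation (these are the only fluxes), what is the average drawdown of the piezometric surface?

Δh ≈ 14.7 m

Net abstraction = 1.9 × 10^8 − 1.2 × 10^8 = 7 × 10^7 m³/yr
Q_net = 7 × 10^7 m³/yr = 1.918 × 10^5 m³/d
t = 19 hours = 0.7917 d
ΔV = Q × t = 1.918 × 10^5 m³/d × 0.7917 d = 1.518 × 10^5 m³
Δh = ΔV / (S × A) = 1.518 × 10^5 / (5.4 × 10^-4 × 1.91 × 10^7) = 14.72 m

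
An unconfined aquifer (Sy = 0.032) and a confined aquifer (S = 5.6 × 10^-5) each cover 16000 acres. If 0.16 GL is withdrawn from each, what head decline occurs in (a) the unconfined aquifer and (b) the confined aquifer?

A = 16000 acres = 6.475 × 10^7 m²
ΔV = 0.16 GL = 1.6 × 10^5 m³
Unconfined: Δh_u = ΔV/(Sy·A) = 1.6 × 10^5/(0.032 × 6.475 × 10^7) = 0.07722 m
Confined: Δh_c = ΔV/(S·A) = 1.6 × 10^5/(5.6 × 10^-5 × 6.475 × 10^7) = 44.13 m

Δh_u ≈ 0.0772 m; Δh_c ≈ 44.1 m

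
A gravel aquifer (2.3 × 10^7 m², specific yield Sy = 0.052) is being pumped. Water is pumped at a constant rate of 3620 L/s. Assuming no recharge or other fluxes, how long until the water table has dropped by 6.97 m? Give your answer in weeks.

t ≈ 3.81 weeks

ΔV = Sy × A × Δh = 0.052 × 2.3 × 10^7 × 6.97 = 8.336 × 10^6 m³
Q = 3620 L/s = 3.128 × 10^5 m³/d
t = ΔV / Q = 8.336 × 10^6 m³ / 3.128 × 10^5 m³/d = 26.65 d
t = 26.65 d ≈ 3.808 weeks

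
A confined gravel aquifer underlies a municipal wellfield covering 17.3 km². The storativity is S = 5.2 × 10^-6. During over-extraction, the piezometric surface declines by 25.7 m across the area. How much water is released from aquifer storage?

ΔV ≈ 2310 m³

A = 17.3 km² = 1.73 × 10^7 m²
ΔV = S × A × Δh = 5.2 × 10^-6 × 1.73 × 10^7 m² × 25.7 m = 2312 m³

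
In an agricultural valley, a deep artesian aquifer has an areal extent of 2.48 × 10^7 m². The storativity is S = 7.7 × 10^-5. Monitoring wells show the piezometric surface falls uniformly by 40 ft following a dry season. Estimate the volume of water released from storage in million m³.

Δh = 40 ft = 12.19 m
ΔV = S × A × Δh = 7.7 × 10^-5 × 2.48 × 10^7 m² × 12.19 m = 23280 m³
ΔV = 23280 m³ = 0.02328 million m³

ΔV ≈ 0.0233 million m³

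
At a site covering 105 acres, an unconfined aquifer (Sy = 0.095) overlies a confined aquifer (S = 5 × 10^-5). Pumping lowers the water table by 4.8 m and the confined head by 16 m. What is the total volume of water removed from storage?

ΔV ≈ 1.94 × 10^5 m³

A = 105 acres = 4.249 × 10^5 m²
Unconfined: ΔV_u = Sy × A × Δh_u = 0.095 × 4.249 × 10^5 × 4.8 = 1.938 × 10^5 m³
Confined: ΔV_c = S × A × Δh_c = 5 × 10^-5 × 4.249 × 10^5 × 16 = 339.9 m³
Total ΔV = 1.938 × 10^5 + 339.9 = 1.941 × 10^5 m³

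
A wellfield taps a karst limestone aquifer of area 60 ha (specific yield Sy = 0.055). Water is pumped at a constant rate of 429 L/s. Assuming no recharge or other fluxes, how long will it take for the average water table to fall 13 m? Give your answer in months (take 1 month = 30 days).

t ≈ 0.386 months

A = 60 ha = 6 × 10^5 m²
ΔV = Sy × A × Δh = 0.055 × 6 × 10^5 × 13 = 4.29 × 10^5 m³
Q = 429 L/s = 37070 m³/d
t = ΔV / Q = 4.29 × 10^5 m³ / 37070 m³/d = 11.57 d
t = 11.57 d ≈ 0.3858 months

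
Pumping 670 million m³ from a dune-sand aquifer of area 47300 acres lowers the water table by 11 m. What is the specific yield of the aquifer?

Sy ≈ 0.32

A = 47300 acres = 1.914 × 10^8 m²
ΔV = 670 million m³ = 6.7 × 10^8 m³
Sy = ΔV / (A × Δh) = 6.7 × 10^8 m³ / (1.914 × 10^8 m² × 11 m) = 0.3182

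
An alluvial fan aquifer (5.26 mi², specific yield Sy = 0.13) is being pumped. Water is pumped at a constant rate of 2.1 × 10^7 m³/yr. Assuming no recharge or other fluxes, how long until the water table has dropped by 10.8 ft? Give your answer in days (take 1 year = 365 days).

A = 5.26 mi² = 1.362 × 10^7 m²
Δh = 10.8 ft = 3.292 m
ΔV = Sy × A × Δh = 0.13 × 1.362 × 10^7 × 3.292 = 5.83 × 10^6 m³
Q = 2.1 × 10^7 m³/yr = 57530 m³/d
t = ΔV / Q = 5.83 × 10^6 m³ / 57530 m³/d = 101.3 d

t ≈ 101 days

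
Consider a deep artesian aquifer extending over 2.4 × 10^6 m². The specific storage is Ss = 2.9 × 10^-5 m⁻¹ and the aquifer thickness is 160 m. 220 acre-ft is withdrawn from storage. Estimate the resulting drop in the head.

Δh ≈ 24.4 m

S = Ss × b = 2.9 × 10^-5 m⁻¹ × 160 m = 4.64 × 10^-3
ΔV = 220 acre-ft = 2.714 × 10^5 m³
Δh = ΔV / (S × A) = 2.714 × 10^5 m³ / (0.00464 × 2.4 × 10^6 m²) = 24.37 m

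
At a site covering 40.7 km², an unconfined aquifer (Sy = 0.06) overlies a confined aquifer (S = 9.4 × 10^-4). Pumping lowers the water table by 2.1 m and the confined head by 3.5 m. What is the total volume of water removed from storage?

A = 40.7 km² = 4.07 × 10^7 m²
Unconfined: ΔV_u = Sy × A × Δh_u = 0.06 × 4.07 × 10^7 × 2.1 = 5.128 × 10^6 m³
Confined: ΔV_c = S × A × Δh_c = 9.4 × 10^-4 × 4.07 × 10^7 × 3.5 = 1.339 × 10^5 m³
Total ΔV = 5.128 × 10^6 + 1.339 × 10^5 = 5.262 × 10^6 m³

ΔV ≈ 5.26 × 10^6 m³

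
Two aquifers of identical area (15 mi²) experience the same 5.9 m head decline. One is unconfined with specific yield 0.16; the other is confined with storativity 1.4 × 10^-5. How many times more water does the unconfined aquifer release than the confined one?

ΔV_u / ΔV_c ≈ 11400

A = 15 mi² = 3.885 × 10^7 m²
Unconfined: ΔV_u = Sy × A × Δh = 0.16 × 3.885 × 10^7 × 5.9 = 3.667 × 10^7 m³
Confined: ΔV_c = S × A × Δh = 1.4 × 10^-5 × 3.885 × 10^7 × 5.9 = 3209 m³
Ratio = ΔV_u / ΔV_c = Sy / S = 0.16 / 1.4 × 10^-5 = 11430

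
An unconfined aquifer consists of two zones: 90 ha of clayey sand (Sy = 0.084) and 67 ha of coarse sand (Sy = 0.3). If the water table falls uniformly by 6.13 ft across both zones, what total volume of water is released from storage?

ΔV ≈ 5.17 × 10^5 m³

A₁ = 90 ha = 9 × 10^5 m²; A₂ = 67 ha = 6.7 × 10^5 m²
Δh = 6.13 ft = 1.868 m
ΔV₁ = 0.084 × 9 × 10^5 × 1.868 = 1.413 × 10^5 m³
ΔV₂ = 0.3 × 6.7 × 10^5 × 1.868 = 3.756 × 10^5 m³
ΔV = ΔV₁ + ΔV₂ = 5.168 × 10^5 m³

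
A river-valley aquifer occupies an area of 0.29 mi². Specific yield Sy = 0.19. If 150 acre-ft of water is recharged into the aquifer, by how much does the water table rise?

A = 0.29 mi² = 7.511 × 10^5 m²
ΔV = 150 acre-ft = 1.85 × 10^5 m³
Δh = ΔV / (Sy × A) = 1.85 × 10^5 m³ / (0.19 × 7.511 × 10^5 m²) = 1.297 m

Δh ≈ 1.3 m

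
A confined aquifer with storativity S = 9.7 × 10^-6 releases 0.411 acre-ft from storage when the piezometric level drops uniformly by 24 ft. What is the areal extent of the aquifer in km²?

A ≈ 7.14 km²

Δh = 24 ft = 7.315 m
ΔV = 0.411 acre-ft = 507 m³
A = ΔV / (S × Δh) = 507 / (9.7 × 10^-6 × 7.315) = 7.145 × 10^6 m²
A = 7.145 × 10^6 m² = 7.145 km²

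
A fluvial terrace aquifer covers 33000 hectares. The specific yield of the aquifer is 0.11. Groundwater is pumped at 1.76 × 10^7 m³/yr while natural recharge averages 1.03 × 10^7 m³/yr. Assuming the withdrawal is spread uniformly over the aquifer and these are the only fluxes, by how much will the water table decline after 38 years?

Δh ≈ 7.64 m

A = 33000 hectares = 3.3 × 10^8 m²
Net abstraction = 1.76 × 10^7 − 1.03 × 10^7 = 7.3 × 10^6 m³/yr
Q_net = 7.3 × 10^6 m³/yr = 20000 m³/d
t = 38 years = 13870 d
ΔV = Q × t = 20000 m³/d × 13870 d = 2.774 × 10^8 m³
Δh = ΔV / (Sy × A) = 2.774 × 10^8 / (0.11 × 3.3 × 10^8) = 7.642 m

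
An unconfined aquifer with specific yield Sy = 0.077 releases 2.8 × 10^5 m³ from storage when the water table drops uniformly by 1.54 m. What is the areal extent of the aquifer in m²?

A = ΔV / (Sy × Δh) = 2.8 × 10^5 / (0.077 × 1.54) = 2.361 × 10^6 m²

A ≈ 2.36 × 10^6 m²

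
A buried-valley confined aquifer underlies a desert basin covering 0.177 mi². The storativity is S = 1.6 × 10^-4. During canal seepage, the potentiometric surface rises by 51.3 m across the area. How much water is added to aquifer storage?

A = 0.177 mi² = 4.584 × 10^5 m²
ΔV = S × A × Δh = 1.6 × 10^-4 × 4.584 × 10^5 m² × 51.3 m = 3763 m³

ΔV ≈ 3760 m³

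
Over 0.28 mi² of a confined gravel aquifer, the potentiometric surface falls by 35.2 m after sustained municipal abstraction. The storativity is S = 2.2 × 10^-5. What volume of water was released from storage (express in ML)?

ΔV ≈ 0.562 ML

A = 0.28 mi² = 7.252 × 10^5 m²
ΔV = S × A × Δh = 2.2 × 10^-5 × 7.252 × 10^5 m² × 35.2 m = 561.6 m³
ΔV = 561.6 m³ = 0.5616 ML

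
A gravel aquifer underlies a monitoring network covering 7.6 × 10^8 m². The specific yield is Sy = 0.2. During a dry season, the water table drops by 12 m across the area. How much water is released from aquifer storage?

ΔV = Sy × A × Δh = 0.2 × 7.6 × 10^8 m² × 12 m = 1.824 × 10^9 m³

ΔV ≈ 1.82 × 10^9 m³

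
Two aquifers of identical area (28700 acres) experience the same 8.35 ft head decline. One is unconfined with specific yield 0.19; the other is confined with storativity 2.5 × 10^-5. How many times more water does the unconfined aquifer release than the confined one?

ΔV_u / ΔV_c ≈ 7600

A = 28700 acres = 1.161 × 10^8 m²
Δh = 8.35 ft = 2.545 m
Unconfined: ΔV_u = Sy × A × Δh = 0.19 × 1.161 × 10^8 × 2.545 = 5.616 × 10^7 m³
Confined: ΔV_c = S × A × Δh = 2.5 × 10^-5 × 1.161 × 10^8 × 2.545 = 7390 m³
Ratio = ΔV_u / ΔV_c = Sy / S = 0.19 / 2.5 × 10^-5 = 7600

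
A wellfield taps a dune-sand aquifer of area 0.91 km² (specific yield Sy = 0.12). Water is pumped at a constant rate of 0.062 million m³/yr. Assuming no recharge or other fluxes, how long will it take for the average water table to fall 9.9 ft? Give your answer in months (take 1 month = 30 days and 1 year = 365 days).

t ≈ 64.7 months

A = 0.91 km² = 9.1 × 10^5 m²
Δh = 9.9 ft = 3.018 m
ΔV = Sy × A × Δh = 0.12 × 9.1 × 10^5 × 3.018 = 3.295 × 10^5 m³
Q = 0.062 million m³/yr = 169.9 m³/d
t = ΔV / Q = 3.295 × 10^5 m³ / 169.9 m³/d = 1940 d
t = 1940 d ≈ 64.66 months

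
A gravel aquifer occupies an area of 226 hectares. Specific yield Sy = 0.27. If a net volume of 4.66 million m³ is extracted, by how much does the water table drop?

A = 226 hectares = 2.26 × 10^6 m²
ΔV = 4.66 million m³ = 4.66 × 10^6 m³
Δh = ΔV / (Sy × A) = 4.66 × 10^6 m³ / (0.27 × 2.26 × 10^6 m²) = 7.637 m

Δh ≈ 7.64 m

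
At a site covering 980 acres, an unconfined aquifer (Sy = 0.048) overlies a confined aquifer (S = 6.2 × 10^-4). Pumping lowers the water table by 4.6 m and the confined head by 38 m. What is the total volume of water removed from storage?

ΔV ≈ 9.69 × 10^5 m³

A = 980 acres = 3.966 × 10^6 m²
Unconfined: ΔV_u = Sy × A × Δh_u = 0.048 × 3.966 × 10^6 × 4.6 = 8.757 × 10^5 m³
Confined: ΔV_c = S × A × Δh_c = 6.2 × 10^-4 × 3.966 × 10^6 × 38 = 93440 m³
Total ΔV = 8.757 × 10^5 + 93440 = 9.691 × 10^5 m³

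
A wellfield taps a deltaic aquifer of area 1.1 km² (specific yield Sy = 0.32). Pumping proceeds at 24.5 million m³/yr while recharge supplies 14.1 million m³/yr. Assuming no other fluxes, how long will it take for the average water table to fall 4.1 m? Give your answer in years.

A = 1.1 km² = 1.1 × 10^6 m²
ΔV = Sy × A × Δh = 0.32 × 1.1 × 10^6 × 4.1 = 1.443 × 10^6 m³
Net withdrawal = 24.5 − 14.1 = 10.4 million m³/yr = 28490 m³/d
t = ΔV / Q = 1.443 × 10^6 m³ / 28490 m³/d = 50.65 d
t = 50.65 d ≈ 0.1388 years

t ≈ 0.139 years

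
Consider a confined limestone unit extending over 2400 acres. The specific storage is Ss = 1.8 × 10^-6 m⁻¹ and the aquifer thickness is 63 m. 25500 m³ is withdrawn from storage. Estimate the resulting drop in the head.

S = Ss × b = 1.8 × 10^-6 m⁻¹ × 63 m = 1.134 × 10^-4
A = 2400 acres = 9.712 × 10^6 m²
Δh = ΔV / (S × A) = 25500 m³ / (1.134 × 10^-4 × 9.712 × 10^6 m²) = 23.15 m

Δh ≈ 23.2 m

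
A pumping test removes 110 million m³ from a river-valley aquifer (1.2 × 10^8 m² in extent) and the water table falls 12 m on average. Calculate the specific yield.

Sy ≈ 0.076

ΔV = 110 million m³ = 1.1 × 10^8 m³
Sy = ΔV / (A × Δh) = 1.1 × 10^8 m³ / (1.2 × 10^8 m² × 12 m) = 0.07639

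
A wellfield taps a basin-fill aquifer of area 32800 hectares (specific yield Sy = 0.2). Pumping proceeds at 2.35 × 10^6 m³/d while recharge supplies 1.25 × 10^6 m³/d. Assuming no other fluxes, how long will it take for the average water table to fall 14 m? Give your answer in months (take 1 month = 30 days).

t ≈ 27.8 months

A = 32800 hectares = 3.28 × 10^8 m²
ΔV = Sy × A × Δh = 0.2 × 3.28 × 10^8 × 14 = 9.184 × 10^8 m³
Net withdrawal = 2.35 × 10^6 − 1.25 × 10^6 = 1.1 × 10^6 m³/d
t = ΔV / Q = 9.184 × 10^8 m³ / 1.1 × 10^6 m³/d = 834.9 d
t = 834.9 d ≈ 27.83 months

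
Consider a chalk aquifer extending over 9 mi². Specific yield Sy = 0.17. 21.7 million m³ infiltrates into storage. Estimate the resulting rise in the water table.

A = 9 mi² = 2.331 × 10^7 m²
ΔV = 21.7 million m³ = 2.17 × 10^7 m³
Δh = ΔV / (Sy × A) = 2.17 × 10^7 m³ / (0.17 × 2.331 × 10^7 m²) = 5.476 m

Δh ≈ 5.48 m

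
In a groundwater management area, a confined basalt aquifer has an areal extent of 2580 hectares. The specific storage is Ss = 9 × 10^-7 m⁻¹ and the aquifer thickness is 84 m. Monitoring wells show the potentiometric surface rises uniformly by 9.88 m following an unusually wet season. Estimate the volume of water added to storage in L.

ΔV ≈ 1.93 × 10^7 L

S = Ss × b = 9 × 10^-7 m⁻¹ × 84 m = 7.56 × 10^-5
A = 2580 hectares = 2.58 × 10^7 m²
ΔV = S × A × Δh = 7.56 × 10^-5 × 2.58 × 10^7 m² × 9.88 m = 19270 m³
ΔV = 19270 m³ = 1.927 × 10^7 L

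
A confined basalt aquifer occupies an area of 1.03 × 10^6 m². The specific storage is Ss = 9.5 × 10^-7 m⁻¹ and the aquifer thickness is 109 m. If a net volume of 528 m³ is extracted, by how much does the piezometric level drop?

Δh ≈ 4.95 m

S = Ss × b = 9.5 × 10^-7 m⁻¹ × 109 m = 1.035 × 10^-4
Δh = ΔV / (S × A) = 528 m³ / (1.035 × 10^-4 × 1.03 × 10^6 m²) = 4.95 m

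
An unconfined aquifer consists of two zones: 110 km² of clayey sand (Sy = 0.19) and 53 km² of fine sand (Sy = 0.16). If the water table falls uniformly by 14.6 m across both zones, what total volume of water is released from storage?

ΔV ≈ 4.29 × 10^8 m³

A₁ = 110 km² = 1.1 × 10^8 m²; A₂ = 53 km² = 5.3 × 10^7 m²
ΔV₁ = 0.19 × 1.1 × 10^8 × 14.6 = 3.051 × 10^8 m³
ΔV₂ = 0.16 × 5.3 × 10^7 × 14.6 = 1.238 × 10^8 m³
ΔV = ΔV₁ + ΔV₂ = 4.289 × 10^8 m³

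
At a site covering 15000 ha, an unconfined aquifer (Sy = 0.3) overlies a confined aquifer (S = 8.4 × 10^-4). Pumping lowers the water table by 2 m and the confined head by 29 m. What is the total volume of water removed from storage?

A = 15000 ha = 1.5 × 10^8 m²
Unconfined: ΔV_u = Sy × A × Δh_u = 0.3 × 1.5 × 10^8 × 2 = 9 × 10^7 m³
Confined: ΔV_c = S × A × Δh_c = 8.4 × 10^-4 × 1.5 × 10^8 × 29 = 3.654 × 10^6 m³
Total ΔV = 9 × 10^7 + 3.654 × 10^6 = 9.365 × 10^7 m³

ΔV ≈ 9.37 × 10^7 m³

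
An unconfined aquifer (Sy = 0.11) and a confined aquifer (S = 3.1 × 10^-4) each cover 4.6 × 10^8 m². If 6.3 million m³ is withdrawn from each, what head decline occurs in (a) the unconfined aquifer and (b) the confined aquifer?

ΔV = 6.3 million m³ = 6.3 × 10^6 m³
Unconfined: Δh_u = ΔV/(Sy·A) = 6.3 × 10^6/(0.11 × 4.6 × 10^8) = 0.1245 m
Confined: Δh_c = ΔV/(S·A) = 6.3 × 10^6/(3.1 × 10^-4 × 4.6 × 10^8) = 44.18 m

Δh_u ≈ 0.125 m; Δh_c ≈ 44.2 m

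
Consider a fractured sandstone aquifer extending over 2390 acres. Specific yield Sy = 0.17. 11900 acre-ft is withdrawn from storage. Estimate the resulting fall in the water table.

A = 2390 acres = 9.672 × 10^6 m²
ΔV = 11900 acre-ft = 1.468 × 10^7 m³
Δh = ΔV / (Sy × A) = 1.468 × 10^7 m³ / (0.17 × 9.672 × 10^6 m²) = 8.927 m

Δh ≈ 8.93 m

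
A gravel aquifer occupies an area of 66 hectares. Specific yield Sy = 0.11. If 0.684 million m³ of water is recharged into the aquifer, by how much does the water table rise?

A = 66 hectares = 6.6 × 10^5 m²
ΔV = 0.684 million m³ = 6.84 × 10^5 m³
Δh = ΔV / (Sy × A) = 6.84 × 10^5 m³ / (0.11 × 6.6 × 10^5 m²) = 9.421 m

Δh ≈ 9.42 m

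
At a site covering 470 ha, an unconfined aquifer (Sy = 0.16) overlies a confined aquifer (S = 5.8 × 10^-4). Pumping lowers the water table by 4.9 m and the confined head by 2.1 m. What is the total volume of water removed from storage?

ΔV ≈ 3.69 × 10^6 m³

A = 470 ha = 4.7 × 10^6 m²
Unconfined: ΔV_u = Sy × A × Δh_u = 0.16 × 4.7 × 10^6 × 4.9 = 3.685 × 10^6 m³
Confined: ΔV_c = S × A × Δh_c = 5.8 × 10^-4 × 4.7 × 10^6 × 2.1 = 5725 m³
Total ΔV = 3.685 × 10^6 + 5725 = 3.691 × 10^6 m³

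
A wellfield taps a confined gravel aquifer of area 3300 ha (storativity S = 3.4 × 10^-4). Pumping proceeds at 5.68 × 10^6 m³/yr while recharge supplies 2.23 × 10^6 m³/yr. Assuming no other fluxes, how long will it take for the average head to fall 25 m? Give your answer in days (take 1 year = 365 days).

A = 3300 ha = 3.3 × 10^7 m²
ΔV = S × A × Δh = 3.4 × 10^-4 × 3.3 × 10^7 × 25 = 2.805 × 10^5 m³
Net withdrawal = 5.68 × 10^6 − 2.23 × 10^6 = 3.45 × 10^6 m³/yr = 9452 m³/d
t = ΔV / Q = 2.805 × 10^5 m³ / 9452 m³/d = 29.68 d

t ≈ 29.7 days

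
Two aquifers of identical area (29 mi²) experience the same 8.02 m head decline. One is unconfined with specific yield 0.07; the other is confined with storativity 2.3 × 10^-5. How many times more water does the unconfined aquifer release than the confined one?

A = 29 mi² = 7.511 × 10^7 m²
Unconfined: ΔV_u = Sy × A × Δh = 0.07 × 7.511 × 10^7 × 8.02 = 4.217 × 10^7 m³
Confined: ΔV_c = S × A × Δh = 2.3 × 10^-5 × 7.511 × 10^7 × 8.02 = 13850 m³
Ratio = ΔV_u / ΔV_c = Sy / S = 0.07 / 2.3 × 10^-5 = 3043

ΔV_u / ΔV_c ≈ 3040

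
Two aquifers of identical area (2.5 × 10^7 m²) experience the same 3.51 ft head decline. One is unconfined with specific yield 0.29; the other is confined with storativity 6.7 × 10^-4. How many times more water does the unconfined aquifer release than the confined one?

Δh = 3.51 ft = 1.07 m
Unconfined: ΔV_u = Sy × A × Δh = 0.29 × 2.5 × 10^7 × 1.07 = 7.756 × 10^6 m³
Confined: ΔV_c = S × A × Δh = 6.7 × 10^-4 × 2.5 × 10^7 × 1.07 = 17920 m³
Ratio = ΔV_u / ΔV_c = Sy / S = 0.29 / 6.7 × 10^-4 = 432.8

ΔV_u / ΔV_c ≈ 433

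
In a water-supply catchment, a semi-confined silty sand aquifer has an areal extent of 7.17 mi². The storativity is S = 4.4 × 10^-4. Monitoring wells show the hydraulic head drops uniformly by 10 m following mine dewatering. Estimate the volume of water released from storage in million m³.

A = 7.17 mi² = 1.857 × 10^7 m²
ΔV = S × A × Δh = 4.4 × 10^-4 × 1.857 × 10^7 m² × 10 m = 81710 m³
ΔV = 81710 m³ = 0.08171 million m³

ΔV ≈ 0.0817 million m³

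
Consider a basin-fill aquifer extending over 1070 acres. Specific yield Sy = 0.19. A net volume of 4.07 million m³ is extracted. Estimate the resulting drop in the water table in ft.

A = 1070 acres = 4.33 × 10^6 m²
ΔV = 4.07 million m³ = 4.07 × 10^6 m³
Δh = ΔV / (Sy × A) = 4.07 × 10^6 m³ / (0.19 × 4.33 × 10^6 m²) = 4.947 m
Δh = 4.947 m = 16.23 ft

Δh ≈ 16.2 ft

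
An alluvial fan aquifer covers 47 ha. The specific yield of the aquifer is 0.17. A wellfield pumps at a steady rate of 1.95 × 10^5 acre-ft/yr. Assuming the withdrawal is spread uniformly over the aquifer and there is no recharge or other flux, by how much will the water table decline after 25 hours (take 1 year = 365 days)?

Δh ≈ 8.59 m

A = 47 ha = 4.7 × 10^5 m²
Q = 1.95 × 10^5 acre-ft/yr = 6.59 × 10^5 m³/d
t = 25 hours = 1.042 d
ΔV = Q × t = 6.59 × 10^5 m³/d × 1.042 d = 6.864 × 10^5 m³
Δh = ΔV / (Sy × A) = 6.864 × 10^5 / (0.17 × 4.7 × 10^5) = 8.591 m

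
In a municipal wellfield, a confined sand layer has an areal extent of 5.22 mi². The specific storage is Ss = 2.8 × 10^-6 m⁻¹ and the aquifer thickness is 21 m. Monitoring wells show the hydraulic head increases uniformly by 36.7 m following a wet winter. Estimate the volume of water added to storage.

ΔV ≈ 29200 m³

S = Ss × b = 2.8 × 10^-6 m⁻¹ × 21 m = 5.88 × 10^-5
A = 5.22 mi² = 1.352 × 10^7 m²
ΔV = S × A × Δh = 5.88 × 10^-5 × 1.352 × 10^7 m² × 36.7 m = 29180 m³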